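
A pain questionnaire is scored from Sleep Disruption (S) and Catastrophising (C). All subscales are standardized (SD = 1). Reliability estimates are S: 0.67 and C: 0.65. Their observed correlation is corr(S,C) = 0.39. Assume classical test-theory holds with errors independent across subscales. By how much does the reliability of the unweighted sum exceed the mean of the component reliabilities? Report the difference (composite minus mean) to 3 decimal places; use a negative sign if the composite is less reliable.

0.095

Var(sum) = 2 + 0.78 = 2.78; true-score variance = 1.32 + 0.78 = 2.1; composite reliability = 0.7554.
Mean component reliability = 0.6600.
Difference = 0.7554 − 0.6600 = 0.095.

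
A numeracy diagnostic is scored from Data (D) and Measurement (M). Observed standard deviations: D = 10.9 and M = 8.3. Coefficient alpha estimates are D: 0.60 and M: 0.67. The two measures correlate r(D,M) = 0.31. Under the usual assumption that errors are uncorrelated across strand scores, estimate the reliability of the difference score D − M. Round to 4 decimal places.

Var(D−M) = 10.9² + 8.3² − 2·10.9·8.3·0.31 = 187.7 − 56.0914 = 131.609.
With uncorrelated errors the cross-covariances are all true-score covariance, so they carry over unchanged; only the diagonal terms shrink to ρᵢσᵢ².
True-score variance = [10.9²·0.60 + 8.3²·0.67] − 56.0914 = 117.442 − 56.0914 = 61.3509.
Reliability = 61.3509 / 131.609 = 0.4662.

0.4662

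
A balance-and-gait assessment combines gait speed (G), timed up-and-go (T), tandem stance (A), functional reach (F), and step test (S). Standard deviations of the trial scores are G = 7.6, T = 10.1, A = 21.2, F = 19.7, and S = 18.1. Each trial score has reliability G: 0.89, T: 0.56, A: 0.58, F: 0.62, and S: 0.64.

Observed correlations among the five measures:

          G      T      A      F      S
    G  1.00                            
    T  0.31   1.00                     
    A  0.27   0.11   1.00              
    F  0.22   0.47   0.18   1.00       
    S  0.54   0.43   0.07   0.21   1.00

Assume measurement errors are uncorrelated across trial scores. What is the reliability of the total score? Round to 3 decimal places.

Var(G+T+A+F+S) = 7.6² + 10.1² + 21.2² + 19.7² + 18.1² + 2·[7.6·10.1·0.31 + 7.6·21.2·0.27 + 7.6·19.7·0.22 + 7.6·18.1·0.54 + 10.1·21.2·0.11 + 10.1·19.7·0.47 + 10.1·18.1·0.43 + 21.2·19.7·0.18 + 21.2·18.1·0.07 + 19.7·18.1·0.21] = 1324.91 + 1094.22 = 2419.13.
With uncorrelated errors the cross-covariances are all true-score covariance, so they carry over unchanged; only the diagonal terms shrink to ρᵢσᵢ².
True-score variance = [7.6²·0.89 + 10.1²·0.56 + 21.2²·0.58 + 19.7²·0.62 + 18.1²·0.64] + 1094.22 = 819.493 + 1094.22 = 1913.72.
Reliability = 1913.72 / 2419.13 = 0.791.

0.791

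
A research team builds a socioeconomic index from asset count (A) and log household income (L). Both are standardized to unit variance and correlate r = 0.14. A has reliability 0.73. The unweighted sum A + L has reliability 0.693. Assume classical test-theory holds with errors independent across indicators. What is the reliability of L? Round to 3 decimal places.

0.570

Var(A+L) = 2 + 2·0.14 = 2.280.
True-score variance = ρ_A + ρ_L + 2·0.14, so 0.693 = (0.73 + ρ_L + 0.28) / 2.280.
ρ_L = 0.693·2.280 − 0.73 − 0.28 = 0.570.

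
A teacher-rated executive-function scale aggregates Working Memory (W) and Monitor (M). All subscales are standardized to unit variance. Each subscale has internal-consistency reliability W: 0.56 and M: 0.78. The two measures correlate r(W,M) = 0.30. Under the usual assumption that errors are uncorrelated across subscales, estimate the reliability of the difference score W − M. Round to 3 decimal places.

0.529

Var(W−M) = 1 + 1 − 2·0.30 = 2 − 0.6 = 1.4.
Under uncorrelated errors the observed covariances equal the true-score covariances, so only the own-variance terms attenuate.
True-score variance = [0.56 + 0.78] − 0.6 = 1.34 − 0.6 = 0.74.
Reliability = 0.74 / 1.4 = 0.529.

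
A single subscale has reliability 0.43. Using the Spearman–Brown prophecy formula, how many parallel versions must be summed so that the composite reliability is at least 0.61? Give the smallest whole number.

k ≥ ρ*(1−ρ₁)/(ρ₁(1−ρ*)) = 0.61·0.57 / (0.43·0.39) = 2.073.
Smallest integer k = 3.

3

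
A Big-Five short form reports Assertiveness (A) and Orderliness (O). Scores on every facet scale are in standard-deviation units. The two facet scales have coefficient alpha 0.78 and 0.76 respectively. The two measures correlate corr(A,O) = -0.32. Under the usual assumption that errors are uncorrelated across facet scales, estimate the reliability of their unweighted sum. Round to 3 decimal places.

0.662

Var(A+O) = 2 + 2·[(-0.32)] = 2 − 0.64 = 1.36.
Because errors are independent across components, Cov(Tᵢ,Tⱼ) = Cov(Xᵢ,Xⱼ); the off-diagonal part of the true-score variance is the same as above.
True-score variance = [0.78 + 0.76] − 0.64 = 1.54 − 0.64 = 0.9.
Reliability = 0.9 / 1.36 = 0.662.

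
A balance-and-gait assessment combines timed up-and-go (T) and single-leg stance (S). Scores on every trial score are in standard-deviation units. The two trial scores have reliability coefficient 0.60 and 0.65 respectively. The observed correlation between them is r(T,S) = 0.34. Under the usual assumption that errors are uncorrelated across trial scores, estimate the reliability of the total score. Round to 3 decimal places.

0.720

Var(T+S) = 2 + 2·[0.34] = 2 + 0.68 = 2.68.
Under uncorrelated errors the observed covariances equal the true-score covariances, so only the own-variance terms attenuate.
True-score variance = [0.60 + 0.65] + 0.68 = 1.25 + 0.68 = 1.93.
Reliability = 1.93 / 2.68 = 0.720.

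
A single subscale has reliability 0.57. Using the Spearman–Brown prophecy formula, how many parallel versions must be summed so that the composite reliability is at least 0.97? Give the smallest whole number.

k ≥ ρ*(1−ρ₁)/(ρ₁(1−ρ*)) = 0.97·0.43 / (0.57·0.03) = 24.392.
Smallest integer k = 25.

25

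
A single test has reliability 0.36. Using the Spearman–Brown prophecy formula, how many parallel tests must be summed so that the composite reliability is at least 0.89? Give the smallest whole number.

15

k ≥ ρ*(1−ρ₁)/(ρ₁(1−ρ*)) = 0.89·0.64 / (0.36·0.11) = 14.384.
Smallest integer k = 15.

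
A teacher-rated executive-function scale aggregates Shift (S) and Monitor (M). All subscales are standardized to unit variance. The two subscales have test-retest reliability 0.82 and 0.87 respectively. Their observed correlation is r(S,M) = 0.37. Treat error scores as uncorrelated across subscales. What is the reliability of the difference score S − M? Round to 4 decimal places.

Var(S−M) = 1 + 1 − 2·0.37 = 2 − 0.74 = 1.26.
With uncorrelated errors the cross-covariances are all true-score covariance, so they carry over unchanged; only the diagonal terms shrink to ρᵢσᵢ².
True-score variance = [0.82 + 0.87] − 0.74 = 1.69 − 0.74 = 0.95.
Reliability = 0.95 / 1.26 = 0.7540.

0.7540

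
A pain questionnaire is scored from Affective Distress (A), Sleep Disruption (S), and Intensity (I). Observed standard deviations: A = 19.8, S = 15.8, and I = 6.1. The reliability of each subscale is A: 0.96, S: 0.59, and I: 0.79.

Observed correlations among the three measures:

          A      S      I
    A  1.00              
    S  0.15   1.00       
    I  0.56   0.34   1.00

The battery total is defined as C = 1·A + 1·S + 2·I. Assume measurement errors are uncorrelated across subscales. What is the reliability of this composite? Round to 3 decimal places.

0.884

Var(C) = 19.8² + 15.8² + 2²·6.1² + 2·[19.8·15.8·0.15 + 2·19.8·6.1·0.56 + 2·15.8·6.1·0.34] = 790.52 + 495.476 = 1286.
With uncorrelated errors the cross-covariances are all true-score covariance, so they carry over unchanged; only the diagonal terms shrink to ρᵢσᵢ².
True-score variance = [19.8²·0.96 + 15.8²·0.59 + 2²·6.1²·0.79] + 495.476 = 641.23 + 495.476 = 1136.71.
Reliability = 1136.71 / 1286 = 0.884.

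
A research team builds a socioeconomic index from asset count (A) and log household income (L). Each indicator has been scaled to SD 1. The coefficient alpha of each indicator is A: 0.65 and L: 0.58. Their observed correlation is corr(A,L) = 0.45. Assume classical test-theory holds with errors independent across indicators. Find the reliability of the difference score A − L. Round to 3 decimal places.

0.300

Var(A−L) = 1 + 1 − 2·0.45 = 2 − 0.9 = 1.1.
With uncorrelated errors the cross-covariances are all true-score covariance, so they carry over unchanged; only the diagonal terms shrink to ρᵢσᵢ².
True-score variance = [0.65 + 0.58] − 0.9 = 1.23 − 0.9 = 0.33.
Reliability = 0.33 / 1.1 = 0.300.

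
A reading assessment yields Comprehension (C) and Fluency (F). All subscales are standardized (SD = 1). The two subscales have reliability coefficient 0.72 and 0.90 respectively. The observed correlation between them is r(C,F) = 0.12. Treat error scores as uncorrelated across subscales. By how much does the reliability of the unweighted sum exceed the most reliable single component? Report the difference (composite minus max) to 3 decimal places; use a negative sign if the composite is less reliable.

-0.070

Var(sum) = 2 + 0.24 = 2.24; true-score variance = 1.62 + 0.24 = 1.86; composite reliability = 0.8304.
Max component reliability = 0.9000.
Difference = 0.8304 − 0.9000 = -0.070.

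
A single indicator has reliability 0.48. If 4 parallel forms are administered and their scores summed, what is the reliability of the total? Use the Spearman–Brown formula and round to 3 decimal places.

ρ_k = kρ / (1 + (k−1)ρ) = 4·0.48 / (1 + 3·0.48) = 1.920 / 2.440 = 0.787.

0.787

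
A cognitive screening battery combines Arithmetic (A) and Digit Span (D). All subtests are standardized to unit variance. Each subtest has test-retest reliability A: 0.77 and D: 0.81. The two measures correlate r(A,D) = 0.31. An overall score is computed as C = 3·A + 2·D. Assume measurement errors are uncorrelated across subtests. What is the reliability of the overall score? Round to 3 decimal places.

Var(C) = 3² + 2² + 2·[6·0.31] = 13 + 3.72 = 16.72.
Under uncorrelated errors the observed covariances equal the true-score covariances, so only the own-variance terms attenuate.
True-score variance = [3²·0.77 + 2²·0.81] + 3.72 = 10.17 + 3.72 = 13.89.
Reliability = 13.89 / 16.72 = 0.831.

0.831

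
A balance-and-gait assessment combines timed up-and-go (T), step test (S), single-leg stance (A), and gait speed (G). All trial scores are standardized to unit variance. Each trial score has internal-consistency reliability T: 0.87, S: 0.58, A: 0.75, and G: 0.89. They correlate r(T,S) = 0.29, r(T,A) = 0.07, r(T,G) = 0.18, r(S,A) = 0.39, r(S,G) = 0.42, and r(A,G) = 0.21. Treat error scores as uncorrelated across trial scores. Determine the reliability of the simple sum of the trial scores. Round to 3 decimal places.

0.872

Var(T+S+A+G) = 4 + 2·[0.29 + 0.07 + 0.18 + 0.39 + 0.42 + 0.21] = 4 + 3.12 = 7.12.
Because errors are independent across components, Cov(Tᵢ,Tⱼ) = Cov(Xᵢ,Xⱼ); the off-diagonal part of the true-score variance is the same as above.
True-score variance = [0.87 + 0.58 + 0.75 + 0.89] + 3.12 = 3.09 + 3.12 = 6.21.
Reliability = 6.21 / 7.12 = 0.872.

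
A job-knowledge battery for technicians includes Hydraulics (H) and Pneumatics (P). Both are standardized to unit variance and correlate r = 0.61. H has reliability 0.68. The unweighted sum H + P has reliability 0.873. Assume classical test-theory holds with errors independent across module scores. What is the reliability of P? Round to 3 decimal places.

0.911

Var(H+P) = 2 + 2·0.61 = 3.220.
True-score variance = ρ_H + ρ_P + 2·0.61, so 0.873 = (0.68 + ρ_P + 1.22) / 3.220.
ρ_P = 0.873·3.220 − 0.68 − 1.22 = 0.911.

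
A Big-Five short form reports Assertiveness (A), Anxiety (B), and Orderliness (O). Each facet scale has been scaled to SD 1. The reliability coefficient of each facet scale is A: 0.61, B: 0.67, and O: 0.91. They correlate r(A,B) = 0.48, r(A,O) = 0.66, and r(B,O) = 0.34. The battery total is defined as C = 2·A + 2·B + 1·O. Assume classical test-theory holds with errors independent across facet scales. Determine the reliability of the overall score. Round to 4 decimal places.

0.8236

Var(C) = 2² + 2² + 1 + 2·[4·0.48 + 2·0.66 + 2·0.34] = 9 + 7.84 = 16.84.
Because errors are independent across components, Cov(Tᵢ,Tⱼ) = Cov(Xᵢ,Xⱼ); the off-diagonal part of the true-score variance is the same as above.
True-score variance = [2²·0.61 + 2²·0.67 + 0.91] + 7.84 = 6.03 + 7.84 = 13.87.
Reliability = 13.87 / 16.84 = 0.8236.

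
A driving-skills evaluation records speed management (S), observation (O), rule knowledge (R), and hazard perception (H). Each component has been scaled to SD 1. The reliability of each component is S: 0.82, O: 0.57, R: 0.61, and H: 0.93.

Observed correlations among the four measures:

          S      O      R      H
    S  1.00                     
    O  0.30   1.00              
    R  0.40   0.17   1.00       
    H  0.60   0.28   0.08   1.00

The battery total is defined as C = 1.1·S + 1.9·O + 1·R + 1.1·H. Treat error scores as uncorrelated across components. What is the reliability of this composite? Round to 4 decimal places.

0.8220

Var(C) = 1.1² + 1.9² + 1 + 1.1² + 2·[2.09·0.30 + 1.1·0.40 + 1.21·0.60 + 1.9·0.17 + 2.09·0.28 + 1.1·0.08] = 7.03 + 5.5784 = 12.6084.
Because errors are independent across components, Cov(Tᵢ,Tⱼ) = Cov(Xᵢ,Xⱼ); the off-diagonal part of the true-score variance is the same as above.
True-score variance = [1.1²·0.82 + 1.9²·0.57 + 0.61 + 1.1²·0.93] + 5.5784 = 4.7852 + 5.5784 = 10.3636.
Reliability = 10.3636 / 12.6084 = 0.8220.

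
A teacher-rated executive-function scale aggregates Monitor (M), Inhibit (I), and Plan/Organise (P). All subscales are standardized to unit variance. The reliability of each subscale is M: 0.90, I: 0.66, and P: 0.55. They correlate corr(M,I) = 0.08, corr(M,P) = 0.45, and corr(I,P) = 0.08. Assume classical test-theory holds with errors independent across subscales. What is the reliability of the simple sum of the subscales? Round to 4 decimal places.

0.7891

Var(M+I+P) = 3 + 2·[0.08 + 0.45 + 0.08] = 3 + 1.22 = 4.22.
With uncorrelated errors the cross-covariances are all true-score covariance, so they carry over unchanged; only the diagonal terms shrink to ρᵢσᵢ².
True-score variance = [0.90 + 0.66 + 0.55] + 1.22 = 2.11 + 1.22 = 3.33.
Reliability = 3.33 / 4.22 = 0.7891.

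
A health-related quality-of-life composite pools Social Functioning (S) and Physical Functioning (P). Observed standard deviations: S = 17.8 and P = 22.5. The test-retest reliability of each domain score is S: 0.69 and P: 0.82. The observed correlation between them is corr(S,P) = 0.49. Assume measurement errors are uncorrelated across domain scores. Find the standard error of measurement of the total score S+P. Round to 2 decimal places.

13.76

Var(total) = 823.09 + 392.49 = 1215.58.
True-score variance = 633.745 + 392.49 = 1026.23, so reliability = 0.8442.
Error variance = 1215.58 − 1026.23 = 189.345; SEM = √189.345 = 13.76.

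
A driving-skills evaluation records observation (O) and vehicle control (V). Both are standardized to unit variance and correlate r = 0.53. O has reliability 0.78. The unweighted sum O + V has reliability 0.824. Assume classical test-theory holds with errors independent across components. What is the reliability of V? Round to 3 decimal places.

Var(O+V) = 2 + 2·0.53 = 3.060.
True-score variance = ρ_O + ρ_V + 2·0.53, so 0.824 = (0.78 + ρ_V + 1.06) / 3.060.
ρ_V = 0.824·3.060 − 0.78 − 1.06 = 0.681.

0.681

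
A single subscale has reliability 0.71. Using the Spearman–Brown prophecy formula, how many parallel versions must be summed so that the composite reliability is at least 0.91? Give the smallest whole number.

k ≥ ρ*(1−ρ₁)/(ρ₁(1−ρ*)) = 0.91·0.29 / (0.71·0.09) = 4.130.
Smallest integer k = 5.

5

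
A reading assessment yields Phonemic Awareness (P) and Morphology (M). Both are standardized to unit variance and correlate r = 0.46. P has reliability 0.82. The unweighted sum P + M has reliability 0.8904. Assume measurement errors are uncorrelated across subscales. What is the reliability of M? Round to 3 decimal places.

0.860

Var(P+M) = 2 + 2·0.46 = 2.920.
True-score variance = ρ_P + ρ_M + 2·0.46, so 0.8904 = (0.82 + ρ_M + 0.92) / 2.920.
ρ_M = 0.8904·2.920 − 0.82 − 0.92 = 0.860.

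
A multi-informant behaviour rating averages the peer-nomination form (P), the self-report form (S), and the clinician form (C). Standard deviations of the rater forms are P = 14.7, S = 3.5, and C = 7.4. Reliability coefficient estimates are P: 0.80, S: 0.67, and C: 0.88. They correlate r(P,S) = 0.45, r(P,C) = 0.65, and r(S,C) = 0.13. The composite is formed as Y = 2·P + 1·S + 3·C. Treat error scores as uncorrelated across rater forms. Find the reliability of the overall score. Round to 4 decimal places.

0.8987

Var(Y) = 2²·14.7² + 3.5² + 3²·7.4² + 2·[2·14.7·3.5·0.45 + 6·14.7·7.4·0.65 + 3·3.5·7.4·0.13] = 1369.45 + 961.296 = 2330.75.
With uncorrelated errors the cross-covariances are all true-score covariance, so they carry over unchanged; only the diagonal terms shrink to ρᵢσᵢ².
True-score variance = [2²·14.7²·0.80 + 3.5²·0.67 + 3²·7.4²·0.88] + 961.296 = 1133.39 + 961.296 = 2094.69.
Reliability = 2094.69 / 2330.75 = 0.8987.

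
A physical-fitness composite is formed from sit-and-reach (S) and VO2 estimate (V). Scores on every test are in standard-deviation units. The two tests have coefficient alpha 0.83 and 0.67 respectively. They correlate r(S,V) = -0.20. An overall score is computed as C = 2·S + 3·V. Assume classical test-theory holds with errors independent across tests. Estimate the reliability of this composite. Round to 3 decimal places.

0.656

Var(C) = 2² + 3² + 2·[6·(-0.20)] = 13 − 2.4 = 10.6.
With uncorrelated errors the cross-covariances are all true-score covariance, so they carry over unchanged; only the diagonal terms shrink to ρᵢσᵢ².
True-score variance = [2²·0.83 + 3²·0.67] − 2.4 = 9.35 − 2.4 = 6.95.
Reliability = 6.95 / 10.6 = 0.656.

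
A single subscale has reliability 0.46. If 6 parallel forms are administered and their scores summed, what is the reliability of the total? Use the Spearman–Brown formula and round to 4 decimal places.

0.8364

ρ_k = kρ / (1 + (k−1)ρ) = 6·0.46 / (1 + 5·0.46) = 2.760 / 3.300 = 0.8364.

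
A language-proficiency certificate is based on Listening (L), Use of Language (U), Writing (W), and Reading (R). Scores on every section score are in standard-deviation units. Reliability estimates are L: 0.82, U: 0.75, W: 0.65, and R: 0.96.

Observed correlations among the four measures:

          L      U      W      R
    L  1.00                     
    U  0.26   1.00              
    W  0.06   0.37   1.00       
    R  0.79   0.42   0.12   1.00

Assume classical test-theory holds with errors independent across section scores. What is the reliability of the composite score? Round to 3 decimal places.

0.898

Var(L+U+W+R) = 4 + 2·[0.26 + 0.06 + 0.79 + 0.37 + 0.42 + 0.12] = 4 + 4.04 = 8.04.
With uncorrelated errors the cross-covariances are all true-score covariance, so they carry over unchanged; only the diagonal terms shrink to ρᵢσᵢ².
True-score variance = [0.82 + 0.75 + 0.65 + 0.96] + 4.04 = 3.18 + 4.04 = 7.22.
Reliability = 7.22 / 8.04 = 0.898.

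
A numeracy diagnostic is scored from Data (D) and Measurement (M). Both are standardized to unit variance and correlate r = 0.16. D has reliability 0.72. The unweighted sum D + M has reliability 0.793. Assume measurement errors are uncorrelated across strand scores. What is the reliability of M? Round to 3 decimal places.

0.800

Var(D+M) = 2 + 2·0.16 = 2.320.
True-score variance = ρ_D + ρ_M + 2·0.16, so 0.793 = (0.72 + ρ_M + 0.32) / 2.320.
ρ_M = 0.793·2.320 − 0.72 − 0.32 = 0.800.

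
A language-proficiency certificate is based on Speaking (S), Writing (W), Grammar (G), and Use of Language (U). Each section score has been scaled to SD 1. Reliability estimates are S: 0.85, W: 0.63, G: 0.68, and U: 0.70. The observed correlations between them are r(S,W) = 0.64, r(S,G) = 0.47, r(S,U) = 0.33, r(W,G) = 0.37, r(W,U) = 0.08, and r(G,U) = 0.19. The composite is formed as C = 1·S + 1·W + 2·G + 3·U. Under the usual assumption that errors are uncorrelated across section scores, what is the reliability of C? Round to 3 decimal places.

Var(C) = 1 + 1 + 2² + 3² + 2·[0.64 + 2·0.47 + 3·0.33 + 2·0.37 + 3·0.08 + 6·0.19] = 15 + 9.38 = 24.38.
Under uncorrelated errors the observed covariances equal the true-score covariances, so only the own-variance terms attenuate.
True-score variance = [0.85 + 0.63 + 2²·0.68 + 3²·0.70] + 9.38 = 10.5 + 9.38 = 19.88.
Reliability = 19.88 / 24.38 = 0.815.

0.815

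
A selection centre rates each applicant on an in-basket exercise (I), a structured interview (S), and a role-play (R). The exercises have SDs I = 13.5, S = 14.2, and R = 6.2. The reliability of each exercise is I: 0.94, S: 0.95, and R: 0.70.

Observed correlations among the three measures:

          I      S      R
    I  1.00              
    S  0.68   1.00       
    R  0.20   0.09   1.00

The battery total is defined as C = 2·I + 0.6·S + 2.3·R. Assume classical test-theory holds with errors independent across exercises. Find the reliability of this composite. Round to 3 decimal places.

0.927

Var(C) = 2²·13.5² + 0.6²·14.2² + 2.3²·6.2² + 2·[1.2·13.5·14.2·0.68 + 4.6·13.5·6.2·0.20 + 1.38·14.2·6.2·0.09] = 1004.94 + 488.732 = 1493.67.
Under uncorrelated errors the observed covariances equal the true-score covariances, so only the own-variance terms attenuate.
True-score variance = [2²·13.5²·0.94 + 0.6²·14.2²·0.95 + 2.3²·6.2²·0.70] + 488.732 = 896.564 + 488.732 = 1385.3.
Reliability = 1385.3 / 1493.67 = 0.927.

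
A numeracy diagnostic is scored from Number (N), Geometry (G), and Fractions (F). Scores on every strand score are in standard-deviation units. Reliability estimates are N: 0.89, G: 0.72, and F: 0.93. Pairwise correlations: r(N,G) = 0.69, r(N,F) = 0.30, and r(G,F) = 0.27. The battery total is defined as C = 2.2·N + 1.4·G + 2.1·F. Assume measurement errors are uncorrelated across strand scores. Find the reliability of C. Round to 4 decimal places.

0.9299

Var(C) = 2.2² + 1.4² + 2.1² + 2·[3.08·0.69 + 4.62·0.30 + 2.94·0.27] = 11.21 + 8.61 = 19.82.
Because errors are independent across components, Cov(Tᵢ,Tⱼ) = Cov(Xᵢ,Xⱼ); the off-diagonal part of the true-score variance is the same as above.
True-score variance = [2.2²·0.89 + 1.4²·0.72 + 2.1²·0.93] + 8.61 = 9.8201 + 8.61 = 18.4301.
Reliability = 18.4301 / 19.82 = 0.9299.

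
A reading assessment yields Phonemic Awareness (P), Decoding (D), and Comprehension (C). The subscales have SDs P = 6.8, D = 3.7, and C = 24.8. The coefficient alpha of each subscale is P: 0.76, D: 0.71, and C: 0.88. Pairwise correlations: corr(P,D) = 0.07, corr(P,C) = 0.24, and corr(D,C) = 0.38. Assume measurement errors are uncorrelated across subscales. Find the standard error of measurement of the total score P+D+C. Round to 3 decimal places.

Var(total) = 674.97 + 154.207 = 829.177.
True-score variance = 586.098 + 154.207 = 740.305, so reliability = 0.8928.
Error variance = 829.177 − 740.305 = 88.8725; SEM = √88.8725 = 9.427.

9.427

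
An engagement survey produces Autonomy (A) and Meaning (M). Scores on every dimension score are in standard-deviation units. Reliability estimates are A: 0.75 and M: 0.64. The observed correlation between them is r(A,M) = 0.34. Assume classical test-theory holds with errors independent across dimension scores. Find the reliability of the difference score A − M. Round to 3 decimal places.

0.538

Var(A−M) = 1 + 1 − 2·0.34 = 2 − 0.68 = 1.32.
With uncorrelated errors the cross-covariances are all true-score covariance, so they carry over unchanged; only the diagonal terms shrink to ρᵢσᵢ².
True-score variance = [0.75 + 0.64] − 0.68 = 1.39 − 0.68 = 0.71.
Reliability = 0.71 / 1.32 = 0.538.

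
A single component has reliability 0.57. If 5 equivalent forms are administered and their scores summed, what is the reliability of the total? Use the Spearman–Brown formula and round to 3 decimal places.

0.869

ρ_k = kρ / (1 + (k−1)ρ) = 5·0.57 / (1 + 4·0.57) = 2.850 / 3.280 = 0.869.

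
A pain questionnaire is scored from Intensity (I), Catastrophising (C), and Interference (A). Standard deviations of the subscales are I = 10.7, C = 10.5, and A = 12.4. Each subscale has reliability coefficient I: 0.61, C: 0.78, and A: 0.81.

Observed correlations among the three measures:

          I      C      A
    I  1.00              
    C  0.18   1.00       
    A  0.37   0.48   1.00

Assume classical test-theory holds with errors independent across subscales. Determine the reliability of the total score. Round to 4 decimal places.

0.8472

Var(I+C+A) = 10.7² + 10.5² + 12.4² + 2·[10.7·10.5·0.18 + 10.7·12.4·0.37 + 10.5·12.4·0.48] = 378.5 + 263.621 = 642.121.
With uncorrelated errors the cross-covariances are all true-score covariance, so they carry over unchanged; only the diagonal terms shrink to ρᵢσᵢ².
True-score variance = [10.7²·0.61 + 10.5²·0.78 + 12.4²·0.81] + 263.621 = 280.38 + 263.621 = 544.001.
Reliability = 544.001 / 642.121 = 0.8472.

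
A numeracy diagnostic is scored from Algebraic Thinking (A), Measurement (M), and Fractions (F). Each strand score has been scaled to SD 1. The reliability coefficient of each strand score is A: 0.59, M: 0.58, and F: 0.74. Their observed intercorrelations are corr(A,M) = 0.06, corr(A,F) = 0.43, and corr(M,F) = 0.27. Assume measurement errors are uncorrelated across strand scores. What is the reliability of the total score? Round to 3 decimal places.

0.759

Var(A+M+F) = 3 + 2·[0.06 + 0.43 + 0.27] = 3 + 1.52 = 4.52.
Under uncorrelated errors the observed covariances equal the true-score covariances, so only the own-variance terms attenuate.
True-score variance = [0.59 + 0.58 + 0.74] + 1.52 = 1.91 + 1.52 = 3.43.
Reliability = 3.43 / 4.52 = 0.759.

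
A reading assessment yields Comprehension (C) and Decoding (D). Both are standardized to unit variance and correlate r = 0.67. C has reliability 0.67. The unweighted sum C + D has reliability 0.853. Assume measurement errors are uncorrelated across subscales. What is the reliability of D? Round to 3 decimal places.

0.839

Var(C+D) = 2 + 2·0.67 = 3.340.
True-score variance = ρ_C + ρ_D + 2·0.67, so 0.853 = (0.67 + ρ_D + 1.34) / 3.340.
ρ_D = 0.853·3.340 − 0.67 − 1.34 = 0.839.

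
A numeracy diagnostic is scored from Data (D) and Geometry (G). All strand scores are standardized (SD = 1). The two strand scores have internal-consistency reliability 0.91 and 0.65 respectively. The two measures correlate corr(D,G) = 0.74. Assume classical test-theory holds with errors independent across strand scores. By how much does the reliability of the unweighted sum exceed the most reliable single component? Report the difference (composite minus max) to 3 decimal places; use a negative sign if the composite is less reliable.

Var(sum) = 2 + 1.48 = 3.48; true-score variance = 1.56 + 1.48 = 3.04; composite reliability = 0.8736.
Max component reliability = 0.9100.
Difference = 0.8736 − 0.9100 = -0.036.

-0.036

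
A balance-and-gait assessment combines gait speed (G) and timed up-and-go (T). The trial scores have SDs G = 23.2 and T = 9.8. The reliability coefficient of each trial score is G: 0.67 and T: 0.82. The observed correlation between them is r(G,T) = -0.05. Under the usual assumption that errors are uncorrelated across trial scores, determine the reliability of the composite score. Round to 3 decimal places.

Var(G+T) = 23.2² + 9.8² + 2·[23.2·9.8·(-0.05)] = 634.28 − 22.736 = 611.544.
Under uncorrelated errors the observed covariances equal the true-score covariances, so only the own-variance terms attenuate.
True-score variance = [23.2²·0.67 + 9.8²·0.82] − 22.736 = 439.374 − 22.736 = 416.638.
Reliability = 416.638 / 611.544 = 0.681.

0.681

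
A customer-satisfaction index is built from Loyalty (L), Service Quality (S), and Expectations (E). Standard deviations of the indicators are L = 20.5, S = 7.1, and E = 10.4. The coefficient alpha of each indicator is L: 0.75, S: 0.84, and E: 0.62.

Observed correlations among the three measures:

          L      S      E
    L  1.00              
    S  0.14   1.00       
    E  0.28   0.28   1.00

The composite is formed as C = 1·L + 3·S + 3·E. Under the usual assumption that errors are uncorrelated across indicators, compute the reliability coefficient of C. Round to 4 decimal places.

Var(C) = 20.5² + 3²·7.1² + 3²·10.4² + 2·[3·20.5·7.1·0.14 + 3·20.5·10.4·0.28 + 9·7.1·10.4·0.28] = 1847.38 + 852.592 = 2699.97.
Because errors are independent across components, Cov(Tᵢ,Tⱼ) = Cov(Xᵢ,Xⱼ); the off-diagonal part of the true-score variance is the same as above.
True-score variance = [20.5²·0.75 + 3²·7.1²·0.84 + 3²·10.4²·0.62] + 852.592 = 1299.82 + 852.592 = 2152.41.
Reliability = 2152.41 / 2699.97 = 0.7972.

0.7972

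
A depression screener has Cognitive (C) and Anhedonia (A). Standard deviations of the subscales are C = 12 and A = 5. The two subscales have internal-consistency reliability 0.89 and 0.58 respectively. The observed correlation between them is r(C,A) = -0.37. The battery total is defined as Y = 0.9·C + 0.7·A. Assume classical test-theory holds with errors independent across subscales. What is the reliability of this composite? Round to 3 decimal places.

0.822

Var(Y) = 0.9²·12² + 0.7²·5² + 2·[0.63·12·5·(-0.37)] = 128.89 − 27.972 = 100.918.
Because errors are independent across components, Cov(Tᵢ,Tⱼ) = Cov(Xᵢ,Xⱼ); the off-diagonal part of the true-score variance is the same as above.
True-score variance = [0.9²·12²·0.89 + 0.7²·5²·0.58] − 27.972 = 110.915 − 27.972 = 82.9426.
Reliability = 82.9426 / 100.918 = 0.822.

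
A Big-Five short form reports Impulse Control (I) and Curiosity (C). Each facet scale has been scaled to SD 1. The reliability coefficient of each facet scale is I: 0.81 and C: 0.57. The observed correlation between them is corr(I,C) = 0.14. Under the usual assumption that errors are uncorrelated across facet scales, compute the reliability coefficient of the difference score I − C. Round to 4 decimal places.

Var(I−C) = 1 + 1 − 2·0.14 = 2 − 0.28 = 1.72.
Under uncorrelated errors the observed covariances equal the true-score covariances, so only the own-variance terms attenuate.
True-score variance = [0.81 + 0.57] − 0.28 = 1.38 − 0.28 = 1.1.
Reliability = 1.1 / 1.72 = 0.6395.

0.6395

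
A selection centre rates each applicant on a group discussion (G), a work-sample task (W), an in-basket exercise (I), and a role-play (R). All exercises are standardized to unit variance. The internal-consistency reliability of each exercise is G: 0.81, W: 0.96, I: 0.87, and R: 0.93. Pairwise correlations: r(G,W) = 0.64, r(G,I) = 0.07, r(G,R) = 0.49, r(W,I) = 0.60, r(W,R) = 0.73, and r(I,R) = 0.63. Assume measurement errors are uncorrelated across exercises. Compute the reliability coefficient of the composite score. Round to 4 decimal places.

0.9583

Var(G+W+I+R) = 4 + 2·[0.64 + 0.07 + 0.49 + 0.60 + 0.73 + 0.63] = 4 + 6.32 = 10.32.
With uncorrelated errors the cross-covariances are all true-score covariance, so they carry over unchanged; only the diagonal terms shrink to ρᵢσᵢ².
True-score variance = [0.81 + 0.96 + 0.87 + 0.93] + 6.32 = 3.57 + 6.32 = 9.89.
Reliability = 9.89 / 10.32 = 0.9583.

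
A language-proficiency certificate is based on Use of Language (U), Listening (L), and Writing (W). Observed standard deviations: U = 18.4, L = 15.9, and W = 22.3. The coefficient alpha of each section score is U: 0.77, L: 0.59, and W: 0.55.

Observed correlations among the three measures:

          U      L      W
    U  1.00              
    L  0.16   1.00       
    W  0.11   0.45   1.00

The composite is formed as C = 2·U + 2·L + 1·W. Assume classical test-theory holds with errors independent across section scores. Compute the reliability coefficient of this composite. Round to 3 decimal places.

Var(C) = 2²·18.4² + 2²·15.9² + 22.3² + 2·[4·18.4·15.9·0.16 + 2·18.4·22.3·0.11 + 2·15.9·22.3·0.45] = 2862.77 + 1193.24 = 4056.01.
With uncorrelated errors the cross-covariances are all true-score covariance, so they carry over unchanged; only the diagonal terms shrink to ρᵢσᵢ².
True-score variance = [2²·18.4²·0.77 + 2²·15.9²·0.59 + 22.3²·0.55] + 1193.24 = 1912.91 + 1193.24 = 3106.15.
Reliability = 3106.15 / 4056.01 = 0.766.

0.766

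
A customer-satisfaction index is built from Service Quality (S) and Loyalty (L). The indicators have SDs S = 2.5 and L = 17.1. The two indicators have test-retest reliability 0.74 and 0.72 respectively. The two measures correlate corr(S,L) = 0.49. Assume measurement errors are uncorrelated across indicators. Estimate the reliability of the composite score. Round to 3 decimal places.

Var(S+L) = 2.5² + 17.1² + 2·[2.5·17.1·0.49] = 298.66 + 41.895 = 340.555.
Because errors are independent across components, Cov(Tᵢ,Tⱼ) = Cov(Xᵢ,Xⱼ); the off-diagonal part of the true-score variance is the same as above.
True-score variance = [2.5²·0.74 + 17.1²·0.72] + 41.895 = 215.16 + 41.895 = 257.055.
Reliability = 257.055 / 340.555 = 0.755.

0.755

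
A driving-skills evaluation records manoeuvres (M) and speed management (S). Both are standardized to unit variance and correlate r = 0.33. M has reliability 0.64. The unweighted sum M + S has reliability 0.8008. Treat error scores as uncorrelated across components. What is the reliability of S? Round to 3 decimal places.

Var(M+S) = 2 + 2·0.33 = 2.660.
True-score variance = ρ_M + ρ_S + 2·0.33, so 0.8008 = (0.64 + ρ_S + 0.66) / 2.660.
ρ_S = 0.8008·2.660 − 0.64 − 0.66 = 0.830.

0.830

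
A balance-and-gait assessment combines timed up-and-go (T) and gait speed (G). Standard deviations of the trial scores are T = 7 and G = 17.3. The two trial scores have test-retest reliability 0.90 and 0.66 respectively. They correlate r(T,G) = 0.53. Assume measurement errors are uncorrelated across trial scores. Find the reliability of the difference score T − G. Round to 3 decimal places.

Var(T−G) = 7² + 17.3² − 2·7·17.3·0.53 = 348.29 − 128.366 = 219.924.
Under uncorrelated errors the observed covariances equal the true-score covariances, so only the own-variance terms attenuate.
True-score variance = [7²·0.90 + 17.3²·0.66] − 128.366 = 241.631 − 128.366 = 113.265.
Reliability = 113.265 / 219.924 = 0.515.

0.515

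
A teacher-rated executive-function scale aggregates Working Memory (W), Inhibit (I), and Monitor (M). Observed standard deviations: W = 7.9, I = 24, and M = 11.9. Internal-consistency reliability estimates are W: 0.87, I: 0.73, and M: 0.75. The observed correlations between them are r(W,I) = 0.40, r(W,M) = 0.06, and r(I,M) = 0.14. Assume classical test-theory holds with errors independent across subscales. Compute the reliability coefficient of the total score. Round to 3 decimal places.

0.805

Var(W+I+M) = 7.9² + 24² + 11.9² + 2·[7.9·24·0.40 + 7.9·11.9·0.06 + 24·11.9·0.14] = 780.02 + 242.929 = 1022.95.
Under uncorrelated errors the observed covariances equal the true-score covariances, so only the own-variance terms attenuate.
True-score variance = [7.9²·0.87 + 24²·0.73 + 11.9²·0.75] + 242.929 = 580.984 + 242.929 = 823.913.
Reliability = 823.913 / 1022.95 = 0.805.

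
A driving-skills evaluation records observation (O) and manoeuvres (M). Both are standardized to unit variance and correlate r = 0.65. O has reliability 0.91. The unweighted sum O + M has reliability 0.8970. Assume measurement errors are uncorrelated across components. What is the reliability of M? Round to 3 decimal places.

0.750

Var(O+M) = 2 + 2·0.65 = 3.300.
True-score variance = ρ_O + ρ_M + 2·0.65, so 0.8970 = (0.91 + ρ_M + 1.30) / 3.300.
ρ_M = 0.8970·3.300 − 0.91 − 1.30 = 0.750.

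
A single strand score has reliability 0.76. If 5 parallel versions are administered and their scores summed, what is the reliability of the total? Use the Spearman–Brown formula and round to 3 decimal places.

0.941

ρ_k = kρ / (1 + (k−1)ρ) = 5·0.76 / (1 + 4·0.76) = 3.800 / 4.040 = 0.941.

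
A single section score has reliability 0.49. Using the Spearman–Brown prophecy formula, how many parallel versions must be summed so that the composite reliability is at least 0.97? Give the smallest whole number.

34

k ≥ ρ*(1−ρ₁)/(ρ₁(1−ρ*)) = 0.97·0.51 / (0.49·0.03) = 33.653.
Smallest integer k = 34.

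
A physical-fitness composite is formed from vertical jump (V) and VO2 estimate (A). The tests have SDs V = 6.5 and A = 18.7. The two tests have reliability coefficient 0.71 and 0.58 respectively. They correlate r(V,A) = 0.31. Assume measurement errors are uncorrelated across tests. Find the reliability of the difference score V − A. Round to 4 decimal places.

Var(V−A) = 6.5² + 18.7² − 2·6.5·18.7·0.31 = 391.94 − 75.361 = 316.579.
With uncorrelated errors the cross-covariances are all true-score covariance, so they carry over unchanged; only the diagonal terms shrink to ρᵢσᵢ².
True-score variance = [6.5²·0.71 + 18.7²·0.58] − 75.361 = 232.818 − 75.361 = 157.457.
Reliability = 157.457 / 316.579 = 0.4974.

0.4974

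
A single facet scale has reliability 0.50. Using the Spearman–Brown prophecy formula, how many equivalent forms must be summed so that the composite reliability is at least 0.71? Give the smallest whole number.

k ≥ ρ*(1−ρ₁)/(ρ₁(1−ρ*)) = 0.71·0.50 / (0.50·0.29) = 2.448.
Smallest integer k = 3.

3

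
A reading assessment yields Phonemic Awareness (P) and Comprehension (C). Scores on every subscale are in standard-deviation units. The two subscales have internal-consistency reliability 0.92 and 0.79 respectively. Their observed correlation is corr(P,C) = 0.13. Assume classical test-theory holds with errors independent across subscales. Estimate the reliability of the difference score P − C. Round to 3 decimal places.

0.833

Var(P−C) = 1 + 1 − 2·0.13 = 2 − 0.26 = 1.74.
With uncorrelated errors the cross-covariances are all true-score covariance, so they carry over unchanged; only the diagonal terms shrink to ρᵢσᵢ².
True-score variance = [0.92 + 0.79] − 0.26 = 1.71 − 0.26 = 1.45.
Reliability = 1.45 / 1.74 = 0.833.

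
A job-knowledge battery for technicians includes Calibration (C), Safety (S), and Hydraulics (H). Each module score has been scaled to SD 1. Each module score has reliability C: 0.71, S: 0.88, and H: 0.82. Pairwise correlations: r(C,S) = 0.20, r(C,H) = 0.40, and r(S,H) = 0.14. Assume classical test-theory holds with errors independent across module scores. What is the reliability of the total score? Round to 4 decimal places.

0.8683

Var(C+S+H) = 3 + 2·[0.20 + 0.40 + 0.14] = 3 + 1.48 = 4.48.
Under uncorrelated errors the observed covariances equal the true-score covariances, so only the own-variance terms attenuate.
True-score variance = [0.71 + 0.88 + 0.82] + 1.48 = 2.41 + 1.48 = 3.89.
Reliability = 3.89 / 4.48 = 0.8683.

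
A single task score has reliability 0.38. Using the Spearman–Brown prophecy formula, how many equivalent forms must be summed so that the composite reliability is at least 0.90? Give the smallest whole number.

15

k ≥ ρ*(1−ρ₁)/(ρ₁(1−ρ*)) = 0.90·0.62 / (0.38·0.10) = 14.684.
Smallest integer k = 15.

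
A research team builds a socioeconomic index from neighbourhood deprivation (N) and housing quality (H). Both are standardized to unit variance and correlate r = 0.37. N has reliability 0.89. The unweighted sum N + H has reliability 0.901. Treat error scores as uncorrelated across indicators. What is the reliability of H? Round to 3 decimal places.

0.839

Var(N+H) = 2 + 2·0.37 = 2.740.
True-score variance = ρ_N + ρ_H + 2·0.37, so 0.901 = (0.89 + ρ_H + 0.74) / 2.740.
ρ_H = 0.901·2.740 − 0.89 − 0.74 = 0.839.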